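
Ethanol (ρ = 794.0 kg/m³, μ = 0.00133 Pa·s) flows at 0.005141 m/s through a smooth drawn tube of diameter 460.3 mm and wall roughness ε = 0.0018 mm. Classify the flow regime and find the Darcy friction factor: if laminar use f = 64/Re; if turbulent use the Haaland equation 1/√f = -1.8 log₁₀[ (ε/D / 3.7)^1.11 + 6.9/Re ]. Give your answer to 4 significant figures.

f ≈ 0.04530

Re = ρVD/μ = 794·0.005141·0.4603/0.00133 = 1413.
Re < 2300 → laminar, so f = 64/Re = 0.0453 (roughness is irrelevant in laminar flow).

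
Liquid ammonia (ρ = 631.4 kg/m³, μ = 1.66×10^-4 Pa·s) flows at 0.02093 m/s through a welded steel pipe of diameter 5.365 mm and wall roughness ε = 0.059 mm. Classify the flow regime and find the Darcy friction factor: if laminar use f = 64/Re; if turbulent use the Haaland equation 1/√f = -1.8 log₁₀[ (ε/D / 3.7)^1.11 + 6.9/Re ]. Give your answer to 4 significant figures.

f ≈ 0.1498

Re = ρVD/μ = 631.4·0.02093·0.005365/0.000166 = 427.1.
Re < 2300 → laminar, so f = 64/Re = 0.1498 (roughness is irrelevant in laminar flow).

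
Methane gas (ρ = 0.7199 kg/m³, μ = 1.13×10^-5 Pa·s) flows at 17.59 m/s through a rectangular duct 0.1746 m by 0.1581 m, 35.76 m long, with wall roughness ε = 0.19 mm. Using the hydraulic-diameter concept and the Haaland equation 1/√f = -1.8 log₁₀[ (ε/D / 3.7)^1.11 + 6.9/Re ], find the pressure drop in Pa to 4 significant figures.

ΔP ≈ 517.3 Pa

Hydraulic diameter D_h = 4A/P = 4·(0.1746·0.1581)/(2·(0.1746+0.1581)) = 0.1104/0.6654 = 0.1659 m.
Re = ρVD_h/μ = 0.7199·17.59·0.1659/1.13e-05 = 1.86e+05.
ε/D_h = 0.00019/0.1659 = 0.00114; Haaland gives 1/√f = -1.8 log₁₀[0.000127+3.71e-05] = 6.812, so f = 0.02155.
ΔP = f(L/D_h)(ρV²/2) = 0.02155·35.76/0.1659·111.4 = 517.3 Pa.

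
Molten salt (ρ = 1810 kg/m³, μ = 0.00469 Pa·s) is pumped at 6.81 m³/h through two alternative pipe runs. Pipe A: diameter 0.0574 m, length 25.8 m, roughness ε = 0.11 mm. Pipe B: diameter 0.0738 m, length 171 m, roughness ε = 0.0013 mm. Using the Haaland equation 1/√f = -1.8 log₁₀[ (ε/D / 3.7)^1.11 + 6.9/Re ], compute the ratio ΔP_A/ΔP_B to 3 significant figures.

ΔP_A/ΔP_B ≈ 0.555

Pipe A: V = Q/A = 0.001892/0.002588 = 0.731 m/s; Re = 1.619e+04; ε/D = 0.00192; Haaland → f = 0.0304; ΔP_A = f(L/D)(ρV²/2) = 6609 Pa.
Pipe B: V = Q/A = 0.001892/0.004278 = 0.4422 m/s; Re = 1.26e+04; ε/D = 1.76e-05; Haaland → f = 0.02903; ΔP_B = f(L/D)(ρV²/2) = 1.191e+04 Pa.
ΔP_A/ΔP_B = 6609/1.191e+04 = 0.555.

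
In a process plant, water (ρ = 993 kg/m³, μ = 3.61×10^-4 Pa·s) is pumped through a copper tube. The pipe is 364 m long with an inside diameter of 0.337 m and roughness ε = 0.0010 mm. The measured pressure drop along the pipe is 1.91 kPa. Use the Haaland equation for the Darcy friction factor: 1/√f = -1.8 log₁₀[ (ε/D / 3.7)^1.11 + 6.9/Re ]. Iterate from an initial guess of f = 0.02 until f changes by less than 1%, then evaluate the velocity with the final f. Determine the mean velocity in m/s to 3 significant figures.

Rearranging Darcy-Weisbach: V = √(2·ΔP·D/(f·L·ρ)). With ε/D = 1e-06/0.337 = 2.97e-06, iterate starting from f = 0.02:
  f = 0.02 → V = √(2·1910·0.337/(0.02·364·993)) = 0.422 m/s; Re = ρVD/μ = 3.912e+05; f → 0.01368
  f = 0.01368 → V = 0.5102 m/s; Re = 4.729e+05; f → 0.01323
  f = 0.01323 → V = 0.5189 m/s; Re = 4.811e+05; f → 0.01319
Converged (Δf/f < 1%). With the final f = 0.01319: V = √(2·1910·0.337/(0.01319·364·993)) = 0.5197 m/s.

V ≈ 0.520 m/s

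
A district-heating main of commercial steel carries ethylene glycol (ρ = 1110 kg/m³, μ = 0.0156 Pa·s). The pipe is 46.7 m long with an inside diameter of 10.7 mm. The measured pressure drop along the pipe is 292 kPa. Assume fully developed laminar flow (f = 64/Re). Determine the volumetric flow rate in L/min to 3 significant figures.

Q ≈ 7.74 L/min

For laminar flow, f = 64/Re with Re = ρVD/μ, so Darcy-Weisbach reduces to ΔP = 32μLV/D². Solving for V: V = ΔP·D²/(32μL) = 2.92e+05·(0.0107)²/(32·0.0156·46.7) = 1.434 m/s.
Check: Re = ρVD/μ = 1110·1.434·0.0107/0.0156 = 1092 < 2300, so the laminar assumption holds.
Q = V·A = 1.434·(π/4·0.0107²) = 0.0001289 m³/s = 7.74 L/min.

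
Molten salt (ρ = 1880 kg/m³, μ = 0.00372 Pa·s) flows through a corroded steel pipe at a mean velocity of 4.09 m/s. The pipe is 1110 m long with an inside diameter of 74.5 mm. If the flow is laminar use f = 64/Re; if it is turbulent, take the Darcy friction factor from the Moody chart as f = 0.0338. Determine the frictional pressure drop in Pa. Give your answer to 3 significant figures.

ΔP ≈ 7.92×10^6 Pa

Reynolds number Re = ρVD/μ = 1880 · 4.09 · 0.0745 / 0.00372 = 1.54e+05.
Re > 4000 → turbulent; use the Moody-chart value f = 0.0338.
Darcy-Weisbach: ΔP = f(L/D)(ρV²/2) = 0.0338·(1110/0.0745)·(1880·4.09²/2) = 0.0338·1.49e+04·1.572e+04 = 7.919e+06 Pa.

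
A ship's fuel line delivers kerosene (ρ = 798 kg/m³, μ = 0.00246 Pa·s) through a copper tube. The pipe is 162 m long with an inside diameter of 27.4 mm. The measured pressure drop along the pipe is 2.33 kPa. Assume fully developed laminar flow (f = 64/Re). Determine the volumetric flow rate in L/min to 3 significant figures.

Q ≈ 4.85 L/min

For laminar flow, f = 64/Re with Re = ρVD/μ, so Darcy-Weisbach reduces to ΔP = 32μLV/D². Solving for V: V = ΔP·D²/(32μL) = 2330·(0.0274)²/(32·0.00246·162) = 0.1372 m/s.
Check: Re = ρVD/μ = 798·0.1372·0.0274/0.00246 = 1219 < 2300, so the laminar assumption holds.
Q = V·A = 0.1372·(π/4·0.0274²) = 8.088e-05 m³/s = 4.85 L/min.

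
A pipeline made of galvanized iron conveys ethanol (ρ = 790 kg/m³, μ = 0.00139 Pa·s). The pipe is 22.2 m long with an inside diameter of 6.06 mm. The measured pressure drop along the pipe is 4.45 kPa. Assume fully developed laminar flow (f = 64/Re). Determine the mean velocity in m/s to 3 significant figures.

V ≈ 0.165 m/s

For laminar flow, f = 64/Re with Re = ρVD/μ, so Darcy-Weisbach reduces to ΔP = 32μLV/D². Solving for V: V = ΔP·D²/(32μL) = 4450·(0.00606)²/(32·0.00139·22.2) = 0.1655 m/s.
Check: Re = ρVD/μ = 790·0.1655·0.00606/0.00139 = 570 < 2300, so the laminar assumption holds.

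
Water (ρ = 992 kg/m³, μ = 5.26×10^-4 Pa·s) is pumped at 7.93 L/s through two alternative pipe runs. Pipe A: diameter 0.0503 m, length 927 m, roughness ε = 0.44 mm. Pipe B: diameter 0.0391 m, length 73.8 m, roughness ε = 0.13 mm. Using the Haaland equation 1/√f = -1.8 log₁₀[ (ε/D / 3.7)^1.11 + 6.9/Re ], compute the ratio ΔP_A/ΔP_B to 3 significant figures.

ΔP_A/ΔP_B ≈ 4.78

Pipe A: V = Q/A = 0.00793/0.001987 = 3.991 m/s; Re = 3.786e+05; ε/D = 0.00875; Haaland → f = 0.03648; ΔP_A = f(L/D)(ρV²/2) = 5.31e+06 Pa.
Pipe B: V = Q/A = 0.00793/0.001201 = 6.604 m/s; Re = 4.87e+05; ε/D = 0.00332; Haaland → f = 0.02723; ΔP_B = f(L/D)(ρV²/2) = 1.112e+06 Pa.
ΔP_A/ΔP_B = 5.31e+06/1.112e+06 = 4.78.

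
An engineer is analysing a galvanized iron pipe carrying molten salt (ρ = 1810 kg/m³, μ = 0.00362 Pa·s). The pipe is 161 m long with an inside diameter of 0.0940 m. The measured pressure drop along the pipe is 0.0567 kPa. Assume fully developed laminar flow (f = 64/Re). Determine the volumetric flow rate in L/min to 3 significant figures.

For laminar flow, f = 64/Re with Re = ρVD/μ, so Darcy-Weisbach reduces to ΔP = 32μLV/D². Solving for V: V = ΔP·D²/(32μL) = 56.7·(0.094)²/(32·0.00362·161) = 0.02686 m/s.
Check: Re = ρVD/μ = 1810·0.02686·0.094/0.00362 = 1263 < 2300, so the laminar assumption holds.
Q = V·A = 0.02686·(π/4·0.094²) = 0.0001864 m³/s = 11.2 L/min.

Q ≈ 11.2 L/min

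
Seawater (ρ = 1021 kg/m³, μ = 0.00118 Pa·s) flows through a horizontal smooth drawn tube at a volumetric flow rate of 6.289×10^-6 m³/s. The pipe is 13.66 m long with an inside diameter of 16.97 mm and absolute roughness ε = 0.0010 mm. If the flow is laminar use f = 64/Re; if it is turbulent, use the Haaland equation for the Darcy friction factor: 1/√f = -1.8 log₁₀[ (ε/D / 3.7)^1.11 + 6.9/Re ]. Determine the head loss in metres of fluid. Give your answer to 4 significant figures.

Cross-sectional area A = πD²/4 = π(0.01697)²/4 = 0.0002262 m²; mean velocity V = Q/A = 6.289e-06/0.0002262 = 0.02781 m/s.
Reynolds number Re = ρVD/μ = 1021 · 0.02781 · 0.01697 / 0.00118 = 408.3.
Re < 2300 → laminar flow, so f = 64/Re = 64/408.3 = 0.1568 (the turbulent correlation is not needed).
Darcy-Weisbach: ΔP = f(L/D)(ρV²/2) = 0.1568·(13.66/0.01697)·(1021·0.02781²/2) = 0.1568·804.9·0.3947 = 49.8 Pa.
Head loss h_f = ΔP/(ρg) = 49.8/(1021·9.81) = 0.004972 m.

h_f ≈ 0.004972 m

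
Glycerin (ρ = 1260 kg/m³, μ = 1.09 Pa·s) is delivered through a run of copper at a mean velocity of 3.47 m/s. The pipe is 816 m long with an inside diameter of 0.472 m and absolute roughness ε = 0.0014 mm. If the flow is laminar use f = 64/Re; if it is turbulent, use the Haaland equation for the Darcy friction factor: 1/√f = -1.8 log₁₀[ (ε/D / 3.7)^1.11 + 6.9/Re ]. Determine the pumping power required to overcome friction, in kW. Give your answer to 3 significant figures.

Reynolds number Re = ρVD/μ = 1260 · 3.47 · 0.472 / 1.09 = 1893.
Re < 2300 → laminar flow, so f = 64/Re = 64/1893 = 0.0338 (the turbulent correlation is not needed).
Darcy-Weisbach: ΔP = f(L/D)(ρV²/2) = 0.0338·(816/0.472)·(1260·3.47²/2) = 0.0338·1729·7586 = 4.433e+05 Pa.
Q = V·A = 3.47·0.175 = 0.6072 m³/s.
Pumping power P = QΔP = 0.6072·4.433e+05 = 269200 W = 269 kW.

P ≈ 269 kW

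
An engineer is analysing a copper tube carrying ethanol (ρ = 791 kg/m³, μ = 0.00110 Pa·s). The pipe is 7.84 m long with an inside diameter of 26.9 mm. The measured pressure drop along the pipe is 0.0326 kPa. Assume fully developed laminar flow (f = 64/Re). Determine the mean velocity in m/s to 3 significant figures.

V ≈ 0.0855 m/s

For laminar flow, f = 64/Re with Re = ρVD/μ, so Darcy-Weisbach reduces to ΔP = 32μLV/D². Solving for V: V = ΔP·D²/(32μL) = 32.6·(0.0269)²/(32·0.0011·7.84) = 0.08548 m/s.
Check: Re = ρVD/μ = 791·0.08548·0.0269/0.0011 = 1653 < 2300, so the laminar assumption holds.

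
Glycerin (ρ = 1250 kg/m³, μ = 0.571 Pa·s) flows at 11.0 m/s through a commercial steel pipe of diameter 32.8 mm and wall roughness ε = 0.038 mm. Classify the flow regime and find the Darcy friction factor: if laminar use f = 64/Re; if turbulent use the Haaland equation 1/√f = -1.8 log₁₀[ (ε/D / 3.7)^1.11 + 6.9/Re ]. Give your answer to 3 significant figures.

f ≈ 0.0810

Re = ρVD/μ = 1250·11·0.0328/0.571 = 789.8.
Re < 2300 → laminar, so f = 64/Re = 0.08103 (roughness is irrelevant in laminar flow).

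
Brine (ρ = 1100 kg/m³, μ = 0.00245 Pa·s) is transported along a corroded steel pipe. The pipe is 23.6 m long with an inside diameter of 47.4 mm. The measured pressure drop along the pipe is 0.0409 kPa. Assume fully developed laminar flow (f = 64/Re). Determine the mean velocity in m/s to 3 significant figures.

For laminar flow, f = 64/Re with Re = ρVD/μ, so Darcy-Weisbach reduces to ΔP = 32μLV/D². Solving for V: V = ΔP·D²/(32μL) = 40.9·(0.0474)²/(32·0.00245·23.6) = 0.04967 m/s.
Check: Re = ρVD/μ = 1100·0.04967·0.0474/0.00245 = 1057 < 2300, so the laminar assumption holds.

V ≈ 0.0497 m/s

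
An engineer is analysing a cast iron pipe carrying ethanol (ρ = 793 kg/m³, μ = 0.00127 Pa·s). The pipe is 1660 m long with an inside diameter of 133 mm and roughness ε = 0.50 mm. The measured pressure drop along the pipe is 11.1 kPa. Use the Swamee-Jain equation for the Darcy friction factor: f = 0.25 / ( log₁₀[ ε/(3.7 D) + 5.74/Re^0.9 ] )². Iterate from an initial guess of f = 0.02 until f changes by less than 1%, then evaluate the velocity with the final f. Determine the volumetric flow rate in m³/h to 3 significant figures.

Q ≈ 13.1 m³/h

Rearranging Darcy-Weisbach: V = √(2·ΔP·D/(f·L·ρ)). With ε/D = 0.0005/0.133 = 0.00376, iterate starting from f = 0.02:
  f = 0.02 → V = √(2·1.11e+04·0.133/(0.02·1660·793)) = 0.3349 m/s; Re = ρVD/μ = 2.781e+04; f → 0.03192
  f = 0.03192 → V = 0.2651 m/s; Re = 2.201e+04; f → 0.03274
  f = 0.03274 → V = 0.2617 m/s; Re = 2.174e+04; f → 0.03279
Converged (Δf/f < 1%). With the final f = 0.03279: V = √(2·1.11e+04·0.133/(0.03279·1660·793)) = 0.2615 m/s.
Q = V·A = 0.2615·(π/4·0.133²) = 0.003634 m³/s = 13.1 m³/h.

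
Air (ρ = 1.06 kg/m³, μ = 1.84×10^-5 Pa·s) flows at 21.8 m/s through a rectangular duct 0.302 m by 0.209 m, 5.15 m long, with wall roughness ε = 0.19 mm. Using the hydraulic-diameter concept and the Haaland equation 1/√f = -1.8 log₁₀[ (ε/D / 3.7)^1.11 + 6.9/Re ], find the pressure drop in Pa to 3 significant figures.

ΔP ≈ 102 Pa

Hydraulic diameter D_h = 4A/P = 4·(0.302·0.209)/(2·(0.302+0.209)) = 0.2525/1.022 = 0.247 m.
Re = ρVD_h/μ = 1.06·21.8·0.247/1.84e-05 = 3.102e+05.
ε/D_h = 0.00019/0.247 = 0.000769; Haaland gives 1/√f = -1.8 log₁₀[8.18e-05+2.22e-05] = 7.169, so f = 0.01946.
ΔP = f(L/D_h)(ρV²/2) = 0.01946·5.15/0.247·251.9 = 102.2 Pa.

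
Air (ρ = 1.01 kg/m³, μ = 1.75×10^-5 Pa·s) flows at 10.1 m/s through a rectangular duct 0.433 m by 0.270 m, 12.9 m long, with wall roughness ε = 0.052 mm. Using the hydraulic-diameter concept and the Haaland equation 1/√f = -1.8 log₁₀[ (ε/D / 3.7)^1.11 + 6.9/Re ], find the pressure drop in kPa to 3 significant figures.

Hydraulic diameter D_h = 4A/P = 4·(0.433·0.27)/(2·(0.433+0.27)) = 0.4676/1.406 = 0.3326 m.
Re = ρVD_h/μ = 1.01·10.1·0.3326/1.75e-05 = 1.939e+05.
ε/D_h = 5.2e-05/0.3326 = 0.000156; Haaland gives 1/√f = -1.8 log₁₀[1.4e-05+3.56e-05] = 7.749, so f = 0.01665.
ΔP = f(L/D_h)(ρV²/2) = 0.01665·12.9/0.3326·51.52 = 33.27 Pa.
ΔP = 0.0333 kPa.

ΔP ≈ 0.0333 kPa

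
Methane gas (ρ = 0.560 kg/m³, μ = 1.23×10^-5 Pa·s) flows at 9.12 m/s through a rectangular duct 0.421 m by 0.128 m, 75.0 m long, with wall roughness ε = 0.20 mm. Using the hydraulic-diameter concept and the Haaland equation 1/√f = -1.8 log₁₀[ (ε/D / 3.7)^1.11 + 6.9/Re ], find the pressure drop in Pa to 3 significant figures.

Hydraulic diameter D_h = 4A/P = 4·(0.421·0.128)/(2·(0.421+0.128)) = 0.2156/1.098 = 0.1963 m.
Re = ρVD_h/μ = 0.56·9.12·0.1963/1.23e-05 = 8.151e+04.
ε/D_h = 0.0002/0.1963 = 0.00102; Haaland gives 1/√f = -1.8 log₁₀[0.000112+8.46e-05] = 6.672, so f = 0.02246.
ΔP = f(L/D_h)(ρV²/2) = 0.02246·75/0.1963·23.29 = 199.8 Pa.

ΔP ≈ 200 Pa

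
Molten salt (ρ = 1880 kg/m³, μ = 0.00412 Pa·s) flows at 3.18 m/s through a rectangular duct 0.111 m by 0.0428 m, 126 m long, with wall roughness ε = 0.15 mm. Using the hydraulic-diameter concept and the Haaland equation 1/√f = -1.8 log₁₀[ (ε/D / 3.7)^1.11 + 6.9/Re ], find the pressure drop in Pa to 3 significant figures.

Hydraulic diameter D_h = 4A/P = 4·(0.111·0.0428)/(2·(0.111+0.0428)) = 0.019/0.3076 = 0.06178 m.
Re = ρVD_h/μ = 1880·3.18·0.06178/0.00412 = 8.965e+04.
ε/D_h = 0.00015/0.06178 = 0.00243; Haaland gives 1/√f = -1.8 log₁₀[0.000293+7.7e-05] = 6.177, so f = 0.02621.
ΔP = f(L/D_h)(ρV²/2) = 0.02621·126/0.06178·9506 = 5.081e+05 Pa.

ΔP ≈ 508000 Pa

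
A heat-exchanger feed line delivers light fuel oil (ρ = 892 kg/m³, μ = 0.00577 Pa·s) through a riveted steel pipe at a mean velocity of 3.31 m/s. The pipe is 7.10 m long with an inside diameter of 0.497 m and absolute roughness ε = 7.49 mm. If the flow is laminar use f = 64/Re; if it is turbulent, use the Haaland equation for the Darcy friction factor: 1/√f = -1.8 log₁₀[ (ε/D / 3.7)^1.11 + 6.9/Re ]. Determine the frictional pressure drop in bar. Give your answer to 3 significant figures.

ΔP ≈ 0.0307 bar

Reynolds number Re = ρVD/μ = 892 · 3.31 · 0.497 / 0.00577 = 2.543e+05.
Re > 4000 → turbulent. Relative roughness ε/D = 0.00749/0.497 = 0.0151. Haaland: 1/√f = -1.8 log₁₀[(0.0151/3.7)^1.11 + 6.9/2.543e+05] = -1.8 log₁₀[0.00222 + 2.71e-05] = 4.766, so f = 0.04403.
Darcy-Weisbach: ΔP = f(L/D)(ρV²/2) = 0.04403·(7.1/0.497)·(892·3.31²/2) = 0.04403·14.29·4886 = 3073 Pa.
ΔP = 3073 Pa = 0.0307 bar.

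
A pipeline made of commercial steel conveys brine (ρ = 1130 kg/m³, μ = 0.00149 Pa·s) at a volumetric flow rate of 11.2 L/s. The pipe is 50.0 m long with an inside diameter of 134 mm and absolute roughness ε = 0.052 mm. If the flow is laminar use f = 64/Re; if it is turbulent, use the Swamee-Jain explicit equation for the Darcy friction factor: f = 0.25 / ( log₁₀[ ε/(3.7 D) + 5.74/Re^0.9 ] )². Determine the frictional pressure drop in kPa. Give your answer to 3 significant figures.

ΔP ≈ 2.73 kPa

Q = 11.2 L/s = 11.2/1000 = 0.0112 m³/s.
Cross-sectional area A = πD²/4 = π(0.134)²/4 = 0.0141 m²; mean velocity V = Q/A = 0.0112/0.0141 = 0.7942 m/s.
Reynolds number Re = ρVD/μ = 1130 · 0.7942 · 0.134 / 0.00149 = 8.071e+04.
Re > 4000 → turbulent. Relative roughness ε/D = 5.2e-05/0.134 = 0.000388. Swamee-Jain: f = 0.25/(log₁₀[0.000388/3.7 + 5.74/8.071e+04^0.9])² = 0.25/(log₁₀[0.000105 + 0.00022])² = 0.25/(-3.488)² = 0.02055.
Darcy-Weisbach: ΔP = f(L/D)(ρV²/2) = 0.02055·(50/0.134)·(1130·0.7942²/2) = 0.02055·373.1·356.4 = 2732 Pa.
ΔP = 2732 Pa = 2.73 kPa.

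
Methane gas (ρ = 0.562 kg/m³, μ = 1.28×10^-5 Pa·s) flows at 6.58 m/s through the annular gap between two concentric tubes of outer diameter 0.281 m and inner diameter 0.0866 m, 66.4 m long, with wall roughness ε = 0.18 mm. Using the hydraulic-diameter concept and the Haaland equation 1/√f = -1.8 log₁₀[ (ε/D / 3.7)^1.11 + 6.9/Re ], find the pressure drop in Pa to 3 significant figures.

Hydraulic diameter D_h = 4A/P = D_o - D_i = 0.281 - 0.0866 = 0.1944 m.
Re = ρVD_h/μ = 0.562·6.58·0.1944/1.28e-05 = 5.616e+04.
ε/D_h = 0.00018/0.1944 = 0.000926; Haaland gives 1/√f = -1.8 log₁₀[0.000101+0.000123] = 6.572, so f = 0.02315.
ΔP = f(L/D_h)(ρV²/2) = 0.02315·66.4/0.1944·12.17 = 96.22 Pa.

ΔP ≈ 96.2 Pa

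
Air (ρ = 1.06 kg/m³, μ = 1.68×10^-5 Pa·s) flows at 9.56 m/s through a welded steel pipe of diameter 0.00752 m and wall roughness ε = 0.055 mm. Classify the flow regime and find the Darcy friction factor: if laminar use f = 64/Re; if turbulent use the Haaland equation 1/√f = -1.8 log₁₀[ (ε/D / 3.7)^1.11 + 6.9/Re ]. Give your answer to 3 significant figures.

f ≈ 0.0457

Re = ρVD/μ = 1.06·9.56·0.00752/1.68e-05 = 4536.
Re > 4000 → turbulent. ε/D = 5.5e-05/0.00752 = 0.00731; Haaland: 1/√f = -1.8 log₁₀[0.000997 + 0.00152] = 4.678, so f = 0.04569.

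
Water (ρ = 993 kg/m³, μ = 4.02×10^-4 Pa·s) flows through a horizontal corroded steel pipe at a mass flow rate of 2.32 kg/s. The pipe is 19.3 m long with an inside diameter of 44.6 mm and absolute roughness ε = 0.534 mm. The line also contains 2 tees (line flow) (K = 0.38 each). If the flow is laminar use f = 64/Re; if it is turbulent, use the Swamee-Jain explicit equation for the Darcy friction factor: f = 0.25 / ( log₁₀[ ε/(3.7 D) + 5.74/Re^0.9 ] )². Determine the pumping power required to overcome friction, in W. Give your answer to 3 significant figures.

P ≈ 47.8 W

A = πD²/4 = π(0.0446)²/4 = 0.001562 m²; mean velocity V = ṁ/(ρA) = 2.32/(993 · 0.001562) = 1.495 m/s.
Reynolds number Re = ρVD/μ = 993 · 1.495 · 0.0446 / 0.000402 = 1.648e+05.
Re > 4000 → turbulent. Relative roughness ε/D = 0.000534/0.0446 = 0.012. Swamee-Jain: f = 0.25/(log₁₀[0.012/3.7 + 5.74/1.648e+05^0.9])² = 0.25/(log₁₀[0.00324 + 0.000116])² = 0.25/(-2.475)² = 0.04082.
Total minor-loss coefficient ΣK = 2·0.38 = 0.76.
ΔP = [f·L/D + ΣK]·(ρV²/2) = [0.04082·19.3/0.0446 + 0.76]·(993·1.495²/2) = [17.66 + 0.76]·1110 = 2.046e+04 Pa.
Q = ṁ/ρ = 2.32/993 = 0.002336 m³/s.
Pumping power P = QΔP = 0.002336·2.046e+04 = 47.80 W = 47.8 W.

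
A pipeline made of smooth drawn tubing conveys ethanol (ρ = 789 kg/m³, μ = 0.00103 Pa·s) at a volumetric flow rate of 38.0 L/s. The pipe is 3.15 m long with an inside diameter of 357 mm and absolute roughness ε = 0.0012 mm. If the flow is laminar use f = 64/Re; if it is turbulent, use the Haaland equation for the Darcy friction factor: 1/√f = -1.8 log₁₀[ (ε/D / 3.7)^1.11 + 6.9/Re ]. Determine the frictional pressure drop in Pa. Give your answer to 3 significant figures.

Q = 38.0 L/s = 38.0/1000 = 0.038 m³/s.
Cross-sectional area A = πD²/4 = π(0.357)²/4 = 0.1001 m²; mean velocity V = Q/A = 0.038/0.1001 = 0.3796 m/s.
Reynolds number Re = ρVD/μ = 789 · 0.3796 · 0.357 / 0.00103 = 1.038e+05.
Re > 4000 → turbulent. Relative roughness ε/D = 1.2e-06/0.357 = 3.36e-06. Haaland: 1/√f = -1.8 log₁₀[(3.36e-06/3.7)^1.11 + 6.9/1.038e+05] = -1.8 log₁₀[1.97e-07 + 6.65e-05] = 7.517, so f = 0.0177.
Darcy-Weisbach: ΔP = f(L/D)(ρV²/2) = 0.0177·(3.15/0.357)·(789·0.3796²/2) = 0.0177·8.824·56.85 = 8.878 Pa.

ΔP ≈ 8.88 Pa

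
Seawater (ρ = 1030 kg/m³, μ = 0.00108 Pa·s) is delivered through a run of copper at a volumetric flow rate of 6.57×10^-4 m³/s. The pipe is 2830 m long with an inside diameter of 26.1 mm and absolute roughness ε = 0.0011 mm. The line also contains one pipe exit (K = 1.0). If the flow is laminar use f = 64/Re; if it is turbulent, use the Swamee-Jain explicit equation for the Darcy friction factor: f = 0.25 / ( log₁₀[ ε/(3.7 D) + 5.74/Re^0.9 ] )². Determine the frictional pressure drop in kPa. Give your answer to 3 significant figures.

Cross-sectional area A = πD²/4 = π(0.0261)²/4 = 0.000535 m²; mean velocity V = Q/A = 0.000657/0.000535 = 1.228 m/s.
Reynolds number Re = ρVD/μ = 1030 · 1.228 · 0.0261 / 0.00108 = 3.057e+04.
Re > 4000 → turbulent. Relative roughness ε/D = 1.1e-06/0.0261 = 4.21e-05. Swamee-Jain: f = 0.25/(log₁₀[4.21e-05/3.7 + 5.74/3.057e+04^0.9])² = 0.25/(log₁₀[1.14e-05 + 0.000527])² = 0.25/(-3.269)² = 0.0234.
Total minor-loss coefficient ΣK = 1·1 = 1.
ΔP = [f·L/D + ΣK]·(ρV²/2) = [0.0234·2830/0.0261 + 1]·(1030·1.228²/2) = [2537 + 1]·776.6 = 1.971e+06 Pa.
ΔP = 1.971e+06 Pa = 1970 kPa.

ΔP ≈ 1970 kPa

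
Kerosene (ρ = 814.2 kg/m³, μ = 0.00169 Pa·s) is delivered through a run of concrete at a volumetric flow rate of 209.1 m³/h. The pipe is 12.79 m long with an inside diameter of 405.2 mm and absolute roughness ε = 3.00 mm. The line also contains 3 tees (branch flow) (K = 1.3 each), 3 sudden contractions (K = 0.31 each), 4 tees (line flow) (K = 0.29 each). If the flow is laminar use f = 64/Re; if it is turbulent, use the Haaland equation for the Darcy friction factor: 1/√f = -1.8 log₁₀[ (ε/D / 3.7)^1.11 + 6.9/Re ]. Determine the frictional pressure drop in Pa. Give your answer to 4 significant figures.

Q = 209.1 m³/h = 209.1/3600 = 0.05808 m³/s.
Cross-sectional area A = πD²/4 = π(0.4052)²/4 = 0.129 m²; mean velocity V = Q/A = 0.05808/0.129 = 0.4504 m/s.
Reynolds number Re = ρVD/μ = 814.2 · 0.4504 · 0.4052 / 0.00169 = 8.793e+04.
Re > 4000 → turbulent. Relative roughness ε/D = 0.003/0.4052 = 0.0074. Haaland: 1/√f = -1.8 log₁₀[(0.0074/3.7)^1.11 + 6.9/8.793e+04] = -1.8 log₁₀[0.00101 + 7.85e-05] = 5.334, so f = 0.03515.
Total minor-loss coefficient ΣK = 3·1.3 + 3·0.31 + 4·0.29 = 5.99.
ΔP = [f·L/D + ΣK]·(ρV²/2) = [0.03515·12.79/0.4052 + 5.99]·(814.2·0.4504²/2) = [1.11 + 5.99]·82.59 = 586.4 Pa.

ΔP ≈ 586.4 Pa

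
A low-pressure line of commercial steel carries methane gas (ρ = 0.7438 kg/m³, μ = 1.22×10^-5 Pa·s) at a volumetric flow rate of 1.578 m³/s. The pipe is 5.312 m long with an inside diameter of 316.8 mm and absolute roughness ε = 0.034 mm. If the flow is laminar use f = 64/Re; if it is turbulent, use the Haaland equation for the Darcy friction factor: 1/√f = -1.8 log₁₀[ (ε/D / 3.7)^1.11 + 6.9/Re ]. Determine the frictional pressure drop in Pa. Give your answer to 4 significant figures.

ΔP ≈ 36.96 Pa

Cross-sectional area A = πD²/4 = π(0.3168)²/4 = 0.07882 m²; mean velocity V = Q/A = 1.578/0.07882 = 20.02 m/s.
Reynolds number Re = ρVD/μ = 0.7438 · 20.02 · 0.3168 / 1.22e-05 = 3.867e+05.
Re > 4000 → turbulent. Relative roughness ε/D = 3.4e-05/0.3168 = 0.000107. Haaland: 1/√f = -1.8 log₁₀[(0.000107/3.7)^1.11 + 6.9/3.867e+05] = -1.8 log₁₀[9.19e-06 + 1.78e-05] = 8.222, so f = 0.01479.
Darcy-Weisbach: ΔP = f(L/D)(ρV²/2) = 0.01479·(5.312/0.3168)·(0.7438·20.02²/2) = 0.01479·16.77·149 = 36.96 Pa.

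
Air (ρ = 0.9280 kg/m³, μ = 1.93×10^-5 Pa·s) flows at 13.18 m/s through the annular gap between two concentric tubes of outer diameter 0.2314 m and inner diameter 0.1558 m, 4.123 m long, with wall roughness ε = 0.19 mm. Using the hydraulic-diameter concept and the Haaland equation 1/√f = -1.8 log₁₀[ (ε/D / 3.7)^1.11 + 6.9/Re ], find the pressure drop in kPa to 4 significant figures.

Hydraulic diameter D_h = 4A/P = D_o - D_i = 0.2314 - 0.1558 = 0.0756 m.
Re = ρVD_h/μ = 0.928·13.18·0.0756/1.93e-05 = 4.791e+04.
ε/D_h = 0.00019/0.0756 = 0.00251; Haaland gives 1/√f = -1.8 log₁₀[0.000304+0.000144] = 6.027, so f = 0.02753.
ΔP = f(L/D_h)(ρV²/2) = 0.02753·4.123/0.0756·80.6 = 121 Pa.
ΔP = 0.1210 kPa.

ΔP ≈ 0.1210 kPa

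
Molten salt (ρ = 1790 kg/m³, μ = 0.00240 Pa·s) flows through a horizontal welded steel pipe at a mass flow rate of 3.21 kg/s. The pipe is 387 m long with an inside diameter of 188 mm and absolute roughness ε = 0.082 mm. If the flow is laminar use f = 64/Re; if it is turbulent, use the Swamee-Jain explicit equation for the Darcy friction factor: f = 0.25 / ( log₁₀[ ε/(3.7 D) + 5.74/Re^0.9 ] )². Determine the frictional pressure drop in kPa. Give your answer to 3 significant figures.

ΔP ≈ 0.250 kPa

A = πD²/4 = π(0.188)²/4 = 0.02776 m²; mean velocity V = ṁ/(ρA) = 3.21/(1790 · 0.02776) = 0.0646 m/s.
Reynolds number Re = ρVD/μ = 1790 · 0.0646 · 0.188 / 0.0024 = 9058.
Re > 4000 → turbulent. Relative roughness ε/D = 8.2e-05/0.188 = 0.000436. Swamee-Jain: f = 0.25/(log₁₀[0.000436/3.7 + 5.74/9058^0.9])² = 0.25/(log₁₀[0.000118 + 0.00158])² = 0.25/(-2.771)² = 0.03256.
Darcy-Weisbach: ΔP = f(L/D)(ρV²/2) = 0.03256·(387/0.188)·(1790·0.0646²/2) = 0.03256·2059·3.735 = 250.3 Pa.
ΔP = 250.3 Pa = 0.250 kPa.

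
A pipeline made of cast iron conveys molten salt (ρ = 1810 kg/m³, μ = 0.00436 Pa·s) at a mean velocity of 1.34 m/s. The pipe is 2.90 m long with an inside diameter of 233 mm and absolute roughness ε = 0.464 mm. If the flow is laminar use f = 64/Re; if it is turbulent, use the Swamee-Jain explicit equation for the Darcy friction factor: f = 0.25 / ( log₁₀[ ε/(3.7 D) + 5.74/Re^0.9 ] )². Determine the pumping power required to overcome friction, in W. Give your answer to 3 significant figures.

P ≈ 28.8 W

Reynolds number Re = ρVD/μ = 1810 · 1.34 · 0.233 / 0.00436 = 1.296e+05.
Re > 4000 → turbulent. Relative roughness ε/D = 0.000464/0.233 = 0.00199. Swamee-Jain: f = 0.25/(log₁₀[0.00199/3.7 + 5.74/1.296e+05^0.9])² = 0.25/(log₁₀[0.000538 + 0.000144])² = 0.25/(-3.166)² = 0.02494.
Darcy-Weisbach: ΔP = f(L/D)(ρV²/2) = 0.02494·(2.9/0.233)·(1810·1.34²/2) = 0.02494·12.45·1625 = 504.4 Pa.
Q = V·A = 1.34·0.04264 = 0.05714 m³/s.
Pumping power P = QΔP = 0.05714·504.4 = 28.82 W = 28.8 W.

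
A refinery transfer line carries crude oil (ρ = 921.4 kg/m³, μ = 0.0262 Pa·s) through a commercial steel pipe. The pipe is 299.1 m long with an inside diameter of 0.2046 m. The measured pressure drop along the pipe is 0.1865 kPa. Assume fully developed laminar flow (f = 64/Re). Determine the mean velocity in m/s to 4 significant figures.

V ≈ 0.03113 m/s

For laminar flow, f = 64/Re with Re = ρVD/μ, so Darcy-Weisbach reduces to ΔP = 32μLV/D². Solving for V: V = ΔP·D²/(32μL) = 186.5·(0.2046)²/(32·0.0262·299.1) = 0.03113 m/s.
Check: Re = ρVD/μ = 921.4·0.03113·0.2046/0.0262 = 224 < 2300, so the laminar assumption holds.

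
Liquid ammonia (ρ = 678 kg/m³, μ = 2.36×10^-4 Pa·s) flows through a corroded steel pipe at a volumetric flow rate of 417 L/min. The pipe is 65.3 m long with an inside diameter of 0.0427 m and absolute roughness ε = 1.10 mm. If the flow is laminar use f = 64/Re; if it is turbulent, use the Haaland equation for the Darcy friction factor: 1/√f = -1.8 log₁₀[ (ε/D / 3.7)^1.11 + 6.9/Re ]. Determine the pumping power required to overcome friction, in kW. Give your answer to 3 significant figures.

Q = 417 L/min = 417/60000 = 0.00695 m³/s.
Cross-sectional area A = πD²/4 = π(0.0427)²/4 = 0.001432 m²; mean velocity V = Q/A = 0.00695/0.001432 = 4.853 m/s.
Reynolds number Re = ρVD/μ = 678 · 4.853 · 0.0427 / 0.000236 = 5.954e+05.
Re > 4000 → turbulent. Relative roughness ε/D = 0.0011/0.0427 = 0.0258. Haaland: 1/√f = -1.8 log₁₀[(0.0258/3.7)^1.11 + 6.9/5.954e+05] = -1.8 log₁₀[0.00403 + 1.16e-05] = 4.308, so f = 0.05388.
Darcy-Weisbach: ΔP = f(L/D)(ρV²/2) = 0.05388·(65.3/0.0427)·(678·4.853²/2) = 0.05388·1529·7985 = 6.58e+05 Pa.
Pumping power P = QΔP = 0.00695·6.58e+05 = 4573 W = 4.57 kW.

P ≈ 4.57 kW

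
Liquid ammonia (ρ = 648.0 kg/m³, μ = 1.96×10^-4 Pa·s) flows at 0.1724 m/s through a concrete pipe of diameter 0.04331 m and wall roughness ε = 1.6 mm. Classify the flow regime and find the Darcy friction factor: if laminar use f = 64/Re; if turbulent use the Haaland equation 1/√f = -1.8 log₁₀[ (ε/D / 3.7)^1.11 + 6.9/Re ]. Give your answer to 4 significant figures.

f ≈ 0.06371

Re = ρVD/μ = 648·0.1724·0.04331/0.000196 = 2.469e+04.
Re > 4000 → turbulent. ε/D = 0.0016/0.04331 = 0.0369; Haaland: 1/√f = -1.8 log₁₀[0.00602 + 0.00028] = 3.962, so f = 0.06371.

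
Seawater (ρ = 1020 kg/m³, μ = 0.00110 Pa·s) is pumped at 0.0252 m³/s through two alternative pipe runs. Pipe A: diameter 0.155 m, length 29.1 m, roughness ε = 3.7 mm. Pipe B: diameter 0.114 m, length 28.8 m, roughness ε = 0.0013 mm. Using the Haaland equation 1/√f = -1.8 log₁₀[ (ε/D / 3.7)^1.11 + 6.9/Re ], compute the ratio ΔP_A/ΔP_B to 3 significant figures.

Pipe A: V = Q/A = 0.0252/0.01887 = 1.336 m/s; Re = 1.919e+05; ε/D = 0.0239; Haaland → f = 0.05239; ΔP_A = f(L/D)(ρV²/2) = 8948 Pa.
Pipe B: V = Q/A = 0.0252/0.01021 = 2.469 m/s; Re = 2.61e+05; ε/D = 1.14e-05; Haaland → f = 0.01481; ΔP_B = f(L/D)(ρV²/2) = 1.163e+04 Pa.
ΔP_A/ΔP_B = 8948/1.163e+04 = 0.769.

ΔP_A/ΔP_B ≈ 0.769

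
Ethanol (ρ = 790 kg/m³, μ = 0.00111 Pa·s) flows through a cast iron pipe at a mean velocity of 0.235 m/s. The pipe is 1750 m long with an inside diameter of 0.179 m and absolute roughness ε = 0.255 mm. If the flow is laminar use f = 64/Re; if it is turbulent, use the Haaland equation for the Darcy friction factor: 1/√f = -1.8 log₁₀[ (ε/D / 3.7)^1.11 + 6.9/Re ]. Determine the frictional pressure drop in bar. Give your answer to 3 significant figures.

ΔP ≈ 0.0567 bar

Reynolds number Re = ρVD/μ = 790 · 0.235 · 0.179 / 0.00111 = 2.994e+04.
Re > 4000 → turbulent. Relative roughness ε/D = 0.000255/0.179 = 0.00142. Haaland: 1/√f = -1.8 log₁₀[(0.00142/3.7)^1.11 + 6.9/2.994e+04] = -1.8 log₁₀[0.000162 + 0.00023] = 6.131, so f = 0.0266.
Darcy-Weisbach: ΔP = f(L/D)(ρV²/2) = 0.0266·(1750/0.179)·(790·0.235²/2) = 0.0266·9777·21.81 = 5674 Pa.
ΔP = 5674 Pa = 0.0567 bar.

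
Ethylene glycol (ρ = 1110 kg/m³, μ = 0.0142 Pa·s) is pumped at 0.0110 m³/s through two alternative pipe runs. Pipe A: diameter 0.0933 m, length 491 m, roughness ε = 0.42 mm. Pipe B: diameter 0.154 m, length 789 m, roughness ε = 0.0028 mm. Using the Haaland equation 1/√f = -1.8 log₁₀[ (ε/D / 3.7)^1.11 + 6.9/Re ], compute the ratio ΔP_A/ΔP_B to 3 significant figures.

Pipe A: V = Q/A = 0.011/0.006837 = 1.609 m/s; Re = 1.173e+04; ε/D = 0.0045; Haaland → f = 0.0359; ΔP_A = f(L/D)(ρV²/2) = 2.715e+05 Pa.
Pipe B: V = Q/A = 0.011/0.01863 = 0.5906 m/s; Re = 7109; ε/D = 1.82e-05; Haaland → f = 0.03401; ΔP_B = f(L/D)(ρV²/2) = 3.373e+04 Pa.
ΔP_A/ΔP_B = 2.715e+05/3.373e+04 = 8.05.

ΔP_A/ΔP_B ≈ 8.05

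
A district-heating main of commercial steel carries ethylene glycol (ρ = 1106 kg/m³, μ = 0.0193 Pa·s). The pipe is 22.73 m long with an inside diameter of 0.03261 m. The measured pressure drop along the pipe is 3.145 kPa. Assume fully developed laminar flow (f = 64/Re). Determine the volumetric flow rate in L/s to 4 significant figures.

For laminar flow, f = 64/Re with Re = ρVD/μ, so Darcy-Weisbach reduces to ΔP = 32μLV/D². Solving for V: V = ΔP·D²/(32μL) = 3145·(0.03261)²/(32·0.0193·22.73) = 0.2382 m/s.
Check: Re = ρVD/μ = 1106·0.2382·0.03261/0.0193 = 445.2 < 2300, so the laminar assumption holds.
Q = V·A = 0.2382·(π/4·0.03261²) = 0.000199 m³/s = 0.1990 L/s.

Q ≈ 0.1990 L/s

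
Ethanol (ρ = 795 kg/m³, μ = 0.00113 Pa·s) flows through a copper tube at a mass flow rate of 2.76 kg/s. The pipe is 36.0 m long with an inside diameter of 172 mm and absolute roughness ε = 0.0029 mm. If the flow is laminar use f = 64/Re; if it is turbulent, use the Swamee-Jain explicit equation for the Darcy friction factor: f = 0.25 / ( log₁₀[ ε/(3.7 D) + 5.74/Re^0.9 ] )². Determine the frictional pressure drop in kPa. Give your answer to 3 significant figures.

ΔP ≈ 0.0493 kPa

A = πD²/4 = π(0.172)²/4 = 0.02324 m²; mean velocity V = ṁ/(ρA) = 2.76/(795 · 0.02324) = 0.1494 m/s.
Reynolds number Re = ρVD/μ = 795 · 0.1494 · 0.172 / 0.00113 = 1.808e+04.
Re > 4000 → turbulent. Relative roughness ε/D = 2.9e-06/0.172 = 1.69e-05. Swamee-Jain: f = 0.25/(log₁₀[1.69e-05/3.7 + 5.74/1.808e+04^0.9])² = 0.25/(log₁₀[4.56e-06 + 0.000846])² = 0.25/(-3.07)² = 0.02652.
Darcy-Weisbach: ΔP = f(L/D)(ρV²/2) = 0.02652·(36/0.172)·(795·0.1494²/2) = 0.02652·209.3·8.874 = 49.26 Pa.
ΔP = 49.26 Pa = 0.0493 kPa.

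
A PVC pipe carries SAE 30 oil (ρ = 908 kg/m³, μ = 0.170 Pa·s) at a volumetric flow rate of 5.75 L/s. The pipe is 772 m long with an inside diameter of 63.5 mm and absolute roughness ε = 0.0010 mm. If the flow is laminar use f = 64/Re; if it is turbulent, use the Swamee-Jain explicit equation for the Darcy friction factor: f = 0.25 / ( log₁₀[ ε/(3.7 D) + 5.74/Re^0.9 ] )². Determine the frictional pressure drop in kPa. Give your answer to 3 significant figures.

Q = 5.75 L/s = 5.75/1000 = 0.00575 m³/s.
Cross-sectional area A = πD²/4 = π(0.0635)²/4 = 0.003167 m²; mean velocity V = Q/A = 0.00575/0.003167 = 1.816 m/s.
Reynolds number Re = ρVD/μ = 908 · 1.816 · 0.0635 / 0.17 = 615.8.
Re < 2300 → laminar flow, so f = 64/Re = 64/615.8 = 0.1039 (the turbulent correlation is not needed).
Darcy-Weisbach: ΔP = f(L/D)(ρV²/2) = 0.1039·(772/0.0635)·(908·1.816²/2) = 0.1039·1.216e+04·1497 = 1.891e+06 Pa.
ΔP = 1.891e+06 Pa = 1890 kPa.

ΔP ≈ 1890 kPa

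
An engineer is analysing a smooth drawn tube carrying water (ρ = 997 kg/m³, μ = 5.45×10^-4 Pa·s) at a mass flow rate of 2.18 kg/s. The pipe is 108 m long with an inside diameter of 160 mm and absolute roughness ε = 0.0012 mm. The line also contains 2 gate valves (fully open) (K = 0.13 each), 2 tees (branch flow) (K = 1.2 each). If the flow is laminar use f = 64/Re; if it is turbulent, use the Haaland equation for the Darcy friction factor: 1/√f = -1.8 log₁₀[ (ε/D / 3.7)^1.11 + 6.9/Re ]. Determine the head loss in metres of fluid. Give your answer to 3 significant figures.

h_f ≈ 0.0110 m

A = πD²/4 = π(0.16)²/4 = 0.02011 m²; mean velocity V = ṁ/(ρA) = 2.18/(997 · 0.02011) = 0.1088 m/s.
Reynolds number Re = ρVD/μ = 997 · 0.1088 · 0.16 / 0.000545 = 3.183e+04.
Re > 4000 → turbulent. Relative roughness ε/D = 1.2e-06/0.16 = 7.5e-06. Haaland: 1/√f = -1.8 log₁₀[(7.5e-06/3.7)^1.11 + 6.9/3.183e+04] = -1.8 log₁₀[4.79e-07 + 0.000217] = 6.593, so f = 0.023.
Total minor-loss coefficient ΣK = 2·0.13 + 2·1.2 = 2.66.
ΔP = [f·L/D + ΣK]·(ρV²/2) = [0.023·108/0.16 + 2.66]·(997·0.1088²/2) = [15.53 + 2.66]·5.896 = 107.2 Pa.
Head loss h_f = ΔP/(ρg) = 107.2/(997·9.81) = 0.0110 m.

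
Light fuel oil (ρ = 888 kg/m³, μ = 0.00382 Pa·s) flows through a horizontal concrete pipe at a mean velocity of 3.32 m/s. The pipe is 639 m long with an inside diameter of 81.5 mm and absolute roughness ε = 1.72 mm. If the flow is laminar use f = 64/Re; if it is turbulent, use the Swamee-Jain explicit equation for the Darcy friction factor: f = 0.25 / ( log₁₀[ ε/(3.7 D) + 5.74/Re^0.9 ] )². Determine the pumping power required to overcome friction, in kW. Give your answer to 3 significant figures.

P ≈ 33.6 kW

Reynolds number Re = ρVD/μ = 888 · 3.32 · 0.0815 / 0.00382 = 6.29e+04.
Re > 4000 → turbulent. Relative roughness ε/D = 0.00172/0.0815 = 0.0211. Swamee-Jain: f = 0.25/(log₁₀[0.0211/3.7 + 5.74/6.29e+04^0.9])² = 0.25/(log₁₀[0.0057 + 0.000276])² = 0.25/(-2.223)² = 0.05057.
Darcy-Weisbach: ΔP = f(L/D)(ρV²/2) = 0.05057·(639/0.0815)·(888·3.32²/2) = 0.05057·7840·4894 = 1.941e+06 Pa.
Q = V·A = 3.32·0.005217 = 0.01732 m³/s.
Pumping power P = QΔP = 0.01732·1.941e+06 = 33610 W = 33.6 kW.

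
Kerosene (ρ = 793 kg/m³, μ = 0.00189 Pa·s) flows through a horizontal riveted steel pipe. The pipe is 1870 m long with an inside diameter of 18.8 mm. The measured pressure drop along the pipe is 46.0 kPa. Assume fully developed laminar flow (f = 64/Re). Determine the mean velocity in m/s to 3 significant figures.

For laminar flow, f = 64/Re with Re = ρVD/μ, so Darcy-Weisbach reduces to ΔP = 32μLV/D². Solving for V: V = ΔP·D²/(32μL) = 4.6e+04·(0.0188)²/(32·0.00189·1870) = 0.1438 m/s.
Check: Re = ρVD/μ = 793·0.1438·0.0188/0.00189 = 1134 < 2300, so the laminar assumption holds.

V ≈ 0.144 m/s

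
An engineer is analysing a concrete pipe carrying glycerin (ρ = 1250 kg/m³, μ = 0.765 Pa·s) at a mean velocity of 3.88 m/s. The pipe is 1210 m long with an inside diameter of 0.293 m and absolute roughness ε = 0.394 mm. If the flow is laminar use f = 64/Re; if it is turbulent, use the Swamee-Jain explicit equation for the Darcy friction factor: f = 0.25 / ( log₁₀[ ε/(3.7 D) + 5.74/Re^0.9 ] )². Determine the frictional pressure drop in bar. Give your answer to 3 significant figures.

ΔP ≈ 13.4 bar

Reynolds number Re = ρVD/μ = 1250 · 3.88 · 0.293 / 0.765 = 1858.
Re < 2300 → laminar flow, so f = 64/Re = 64/1858 = 0.03445 (the turbulent correlation is not needed).
Darcy-Weisbach: ΔP = f(L/D)(ρV²/2) = 0.03445·(1210/0.293)·(1250·3.88²/2) = 0.03445·4130·9409 = 1.339e+06 Pa.
ΔP = 1.339e+06 Pa = 13.4 bar.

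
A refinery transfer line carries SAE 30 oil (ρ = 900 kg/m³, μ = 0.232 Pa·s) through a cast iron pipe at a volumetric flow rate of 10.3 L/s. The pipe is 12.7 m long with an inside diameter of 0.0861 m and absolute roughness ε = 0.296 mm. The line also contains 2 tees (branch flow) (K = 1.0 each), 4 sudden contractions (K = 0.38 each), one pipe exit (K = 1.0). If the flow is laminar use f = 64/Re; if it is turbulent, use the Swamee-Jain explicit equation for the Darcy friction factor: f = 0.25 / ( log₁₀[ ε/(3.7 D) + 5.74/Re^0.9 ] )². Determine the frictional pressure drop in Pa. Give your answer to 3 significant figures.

Q = 10.3 L/s = 10.3/1000 = 0.0103 m³/s.
Cross-sectional area A = πD²/4 = π(0.0861)²/4 = 0.005822 m²; mean velocity V = Q/A = 0.0103/0.005822 = 1.769 m/s.
Reynolds number Re = ρVD/μ = 900 · 1.769 · 0.0861 / 0.232 = 590.9.
Re < 2300 → laminar flow, so f = 64/Re = 64/590.9 = 0.1083 (the turbulent correlation is not needed).
Total minor-loss coefficient ΣK = 2·1 + 4·0.38 + 1·1 = 4.52.
ΔP = [f·L/D + ΣK]·(ρV²/2) = [0.1083·12.7/0.0861 + 4.52]·(900·1.769²/2) = [15.98 + 4.52]·1408 = 2.887e+04 Pa.

ΔP ≈ 28900 Pa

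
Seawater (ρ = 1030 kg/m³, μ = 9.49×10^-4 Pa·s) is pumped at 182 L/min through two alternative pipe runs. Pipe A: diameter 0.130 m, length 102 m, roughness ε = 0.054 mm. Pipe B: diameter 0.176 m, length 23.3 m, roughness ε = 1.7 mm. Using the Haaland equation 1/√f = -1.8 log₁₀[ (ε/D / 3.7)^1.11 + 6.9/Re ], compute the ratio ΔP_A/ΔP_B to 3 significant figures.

Pipe A: V = Q/A = 0.003033/0.01327 = 0.2285 m/s; Re = 3.224e+04; ε/D = 0.000415; Haaland → f = 0.02391; ΔP_A = f(L/D)(ρV²/2) = 504.5 Pa.
Pipe B: V = Q/A = 0.003033/0.02433 = 0.1247 m/s; Re = 2.382e+04; ε/D = 0.00966; Haaland → f = 0.03984; ΔP_B = f(L/D)(ρV²/2) = 42.22 Pa.
ΔP_A/ΔP_B = 504.5/42.22 = 11.9.

ΔP_A/ΔP_B ≈ 11.9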